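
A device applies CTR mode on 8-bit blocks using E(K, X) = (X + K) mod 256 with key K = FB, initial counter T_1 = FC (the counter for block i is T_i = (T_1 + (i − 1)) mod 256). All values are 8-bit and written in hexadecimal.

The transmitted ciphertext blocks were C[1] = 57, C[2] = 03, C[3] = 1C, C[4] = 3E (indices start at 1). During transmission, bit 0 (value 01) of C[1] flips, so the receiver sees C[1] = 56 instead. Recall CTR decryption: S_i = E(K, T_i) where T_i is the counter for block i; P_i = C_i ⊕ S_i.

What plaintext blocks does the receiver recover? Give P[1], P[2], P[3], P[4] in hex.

Only C[1] changed, to 56. In CTR, a change in C_i flips the same bit in P_i only; the keystream is unaffected. Decrypting the received ciphertext:
P[1]: T = FC, S = E(K, T) = F7; 56 ⊕ F7 = A1.
P[2]: T = FD, S = E(K, T) = F8; 03 ⊕ F8 = FB.
P[3]: T = FE, S = E(K, T) = F9; 1C ⊕ F9 = E5.
P[4]: T = FF, S = E(K, T) = FA; 3E ⊕ FA = C4.
Blocks that differ from the original plaintext: P[1].

P[1] = A1, P[2] = FB, P[3] = E5, P[4] = C4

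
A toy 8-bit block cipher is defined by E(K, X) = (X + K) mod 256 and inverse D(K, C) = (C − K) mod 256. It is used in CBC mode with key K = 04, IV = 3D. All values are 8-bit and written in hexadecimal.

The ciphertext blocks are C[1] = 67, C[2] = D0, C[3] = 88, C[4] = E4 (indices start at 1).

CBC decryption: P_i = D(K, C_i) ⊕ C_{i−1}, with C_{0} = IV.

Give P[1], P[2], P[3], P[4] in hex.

P[1]: D(K, 67) = 63; 63 ⊕ 3D = 5E.
P[2]: D(K, D0) = CC; CC ⊕ 67 = AB.
P[3]: D(K, 88) = 84; 84 ⊕ D0 = 54.
P[4]: D(K, E4) = E0; E0 ⊕ 88 = 68.

P[1] = 5E, P[2] = AB, P[3] = 54, P[4] = 68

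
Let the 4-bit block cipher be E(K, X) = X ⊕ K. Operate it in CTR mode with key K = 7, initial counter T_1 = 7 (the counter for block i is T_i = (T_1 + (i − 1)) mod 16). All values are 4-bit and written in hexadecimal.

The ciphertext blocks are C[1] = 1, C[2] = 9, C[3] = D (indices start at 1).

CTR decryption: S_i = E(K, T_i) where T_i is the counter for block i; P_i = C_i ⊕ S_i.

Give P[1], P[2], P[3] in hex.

P[1]: T = 7, S = E(K, T) = 0; 1 ⊕ 0 = 1.
P[2]: T = 8, S = E(K, T) = F; 9 ⊕ F = 6.
P[3]: T = 9, S = E(K, T) = E; D ⊕ E = 3.

P[1] = 1, P[2] = 6, P[3] = 3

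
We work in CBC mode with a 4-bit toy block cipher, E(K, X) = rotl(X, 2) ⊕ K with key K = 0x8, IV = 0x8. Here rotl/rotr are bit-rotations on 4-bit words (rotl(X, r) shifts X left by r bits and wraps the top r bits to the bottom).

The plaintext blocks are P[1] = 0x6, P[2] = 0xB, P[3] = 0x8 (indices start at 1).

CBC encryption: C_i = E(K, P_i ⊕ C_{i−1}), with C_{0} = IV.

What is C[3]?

C[1]: P[1] ⊕ 0x8 = 0xE; E(K, 0xE) = 0x3.
C[2]: P[2] ⊕ 0x3 = 0x8; E(K, 0x8) = 0xA.
C[3]: P[3] ⊕ 0xA = 0x2; E(K, 0x2) = 0x0.

C[3] = 0x0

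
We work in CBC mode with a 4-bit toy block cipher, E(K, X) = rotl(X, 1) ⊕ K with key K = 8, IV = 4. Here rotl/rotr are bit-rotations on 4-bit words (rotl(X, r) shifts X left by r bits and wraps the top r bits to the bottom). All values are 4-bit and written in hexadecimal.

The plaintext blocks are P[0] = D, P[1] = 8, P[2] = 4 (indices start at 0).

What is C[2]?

C[2] = D

CBC encryption: C_i = E(K, P_i ⊕ C_{i−1}), with C_{−1} = IV.
C[0]: P[0] ⊕ 4 = 9; E(K, 9) = B.
C[1]: P[1] ⊕ B = 3; E(K, 3) = E.
C[2]: P[2] ⊕ E = A; E(K, A) = D.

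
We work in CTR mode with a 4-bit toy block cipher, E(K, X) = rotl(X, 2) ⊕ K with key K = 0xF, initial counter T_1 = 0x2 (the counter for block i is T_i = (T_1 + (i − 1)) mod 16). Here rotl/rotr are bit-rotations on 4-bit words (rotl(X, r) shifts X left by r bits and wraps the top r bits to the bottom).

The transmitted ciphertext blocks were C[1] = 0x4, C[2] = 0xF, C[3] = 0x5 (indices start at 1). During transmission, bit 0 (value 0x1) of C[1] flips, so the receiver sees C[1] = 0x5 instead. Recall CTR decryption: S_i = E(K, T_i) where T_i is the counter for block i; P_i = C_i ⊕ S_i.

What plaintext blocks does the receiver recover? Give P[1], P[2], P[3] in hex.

P[1] = 0x2, P[2] = 0xC, P[3] = 0xB

Only C[1] changed, to 0x5. In CTR, a change in C_i flips the same bit in P_i only; the keystream is unaffected. Decrypting the received ciphertext:
P[1]: T = 0x2, S = E(K, T) = 0x7; 0x5 ⊕ 0x7 = 0x2.
P[2]: T = 0x3, S = E(K, T) = 0x3; 0xF ⊕ 0x3 = 0xC.
P[3]: T = 0x4, S = E(K, T) = 0xE; 0x5 ⊕ 0xE = 0xB.
Blocks that differ from the original plaintext: P[1].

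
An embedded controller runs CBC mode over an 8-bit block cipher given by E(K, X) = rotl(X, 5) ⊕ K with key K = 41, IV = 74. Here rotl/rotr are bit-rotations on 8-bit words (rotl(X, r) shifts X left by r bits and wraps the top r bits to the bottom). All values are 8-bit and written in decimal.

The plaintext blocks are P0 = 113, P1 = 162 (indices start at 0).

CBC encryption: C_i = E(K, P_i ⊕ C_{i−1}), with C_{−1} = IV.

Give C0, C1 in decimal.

C0 = 78, C1 = 180

C0: P0 ⊕ 74 = 59; E(K, 59) = 78.
C1: P1 ⊕ 78 = 236; E(K, 236) = 180.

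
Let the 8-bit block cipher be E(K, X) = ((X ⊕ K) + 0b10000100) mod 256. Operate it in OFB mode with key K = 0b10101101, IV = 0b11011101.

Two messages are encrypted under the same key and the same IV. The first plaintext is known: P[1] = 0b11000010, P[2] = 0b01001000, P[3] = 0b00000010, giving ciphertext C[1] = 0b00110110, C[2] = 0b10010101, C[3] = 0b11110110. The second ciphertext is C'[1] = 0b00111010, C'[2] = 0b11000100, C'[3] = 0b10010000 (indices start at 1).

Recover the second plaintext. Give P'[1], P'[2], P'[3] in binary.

P'[1] = 0b11001110, P'[2] = 0b00011001, P'[3] = 0b01100100

In OFB with a reused IV, both messages share the same keystream S_i, so C_i ⊕ C'_i = P_i ⊕ P'_i and thus P'_i = P_i ⊕ C_i ⊕ C'_i.
P'[1]: 0b11000010 ⊕ 0b00110110 ⊕ 0b00111010 = 0b11001110.
P'[2]: 0b01001000 ⊕ 0b10010101 ⊕ 0b11000100 = 0b00011001.
P'[3]: 0b00000010 ⊕ 0b11110110 ⊕ 0b10010000 = 0b01100100.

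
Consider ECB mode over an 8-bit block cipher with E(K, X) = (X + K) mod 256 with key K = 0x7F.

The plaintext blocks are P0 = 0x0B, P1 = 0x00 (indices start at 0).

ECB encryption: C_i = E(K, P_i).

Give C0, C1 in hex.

C0: E(K, 0x0B) = 0x8A.
C1: E(K, 0x00) = 0x7F.

C0 = 0x8A, C1 = 0x7F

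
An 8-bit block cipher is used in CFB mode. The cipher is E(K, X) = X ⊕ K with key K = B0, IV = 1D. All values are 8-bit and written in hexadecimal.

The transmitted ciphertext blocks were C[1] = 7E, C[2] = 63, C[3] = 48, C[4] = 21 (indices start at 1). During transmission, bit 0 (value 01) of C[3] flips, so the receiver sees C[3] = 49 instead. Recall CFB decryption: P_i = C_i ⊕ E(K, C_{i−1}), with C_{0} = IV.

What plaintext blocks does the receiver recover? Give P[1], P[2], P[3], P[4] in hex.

P[1] = D3, P[2] = AD, P[3] = 9A, P[4] = D8

Only C[3] changed, to 49. In CFB, a change in C_i flips the same bit in P_i and garbles P_{i+1}. Decrypting the received ciphertext:
P[1]: E(K, 1D) = AD; 7E ⊕ AD = D3.
P[2]: E(K, 7E) = CE; 63 ⊕ CE = AD.
P[3]: E(K, 63) = D3; 49 ⊕ D3 = 9A.
P[4]: E(K, 49) = F9; 21 ⊕ F9 = D8.
Blocks that differ from the original plaintext: P[3], P[4].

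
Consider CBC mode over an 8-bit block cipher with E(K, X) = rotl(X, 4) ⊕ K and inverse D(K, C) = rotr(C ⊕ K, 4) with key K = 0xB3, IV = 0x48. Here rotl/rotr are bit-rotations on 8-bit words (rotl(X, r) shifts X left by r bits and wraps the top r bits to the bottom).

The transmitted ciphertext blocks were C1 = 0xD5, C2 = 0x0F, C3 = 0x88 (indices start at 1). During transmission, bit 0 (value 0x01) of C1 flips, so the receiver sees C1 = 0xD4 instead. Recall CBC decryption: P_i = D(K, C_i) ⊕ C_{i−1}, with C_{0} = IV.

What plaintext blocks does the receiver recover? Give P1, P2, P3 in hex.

Only C1 changed, to 0xD4. In CBC, a change in C_i garbles P_i and flips the same bit in P_{i+1}. Decrypting the received ciphertext:
P1: D(K, 0xD4) = 0x76; 0x76 ⊕ 0x48 = 0x3E.
P2: D(K, 0x0F) = 0xCB; 0xCB ⊕ 0xD4 = 0x1F.
P3: D(K, 0x88) = 0xB3; 0xB3 ⊕ 0x0F = 0xBC.
Blocks that differ from the original plaintext: P1, P2.

P1 = 0x3E, P2 = 0x1F, P3 = 0xBC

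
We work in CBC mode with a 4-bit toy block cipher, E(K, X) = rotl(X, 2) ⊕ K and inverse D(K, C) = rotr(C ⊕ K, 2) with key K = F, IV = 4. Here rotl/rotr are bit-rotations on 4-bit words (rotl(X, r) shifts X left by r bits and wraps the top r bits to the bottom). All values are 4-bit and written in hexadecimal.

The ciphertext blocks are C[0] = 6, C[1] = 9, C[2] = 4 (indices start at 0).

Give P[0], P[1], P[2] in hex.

P[0] = 2, P[1] = F, P[2] = 7

CBC decryption: P_i = D(K, C_i) ⊕ C_{i−1}, with C_{−1} = IV.
P[0]: D(K, 6) = 6; 6 ⊕ 4 = 2.
P[1]: D(K, 9) = 9; 9 ⊕ 6 = F.
P[2]: D(K, 4) = E; E ⊕ 9 = 7.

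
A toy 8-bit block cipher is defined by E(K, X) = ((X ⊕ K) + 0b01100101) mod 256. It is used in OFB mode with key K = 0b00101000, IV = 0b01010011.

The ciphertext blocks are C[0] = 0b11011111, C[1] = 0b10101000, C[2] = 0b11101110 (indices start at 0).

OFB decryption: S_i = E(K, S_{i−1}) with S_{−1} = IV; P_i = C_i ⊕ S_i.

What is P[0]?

P[0] = 0b00111111

P[0]: S = E(K, 0b01010011) = 0b11100000; 0b11011111 ⊕ 0b11100000 = 0b00111111.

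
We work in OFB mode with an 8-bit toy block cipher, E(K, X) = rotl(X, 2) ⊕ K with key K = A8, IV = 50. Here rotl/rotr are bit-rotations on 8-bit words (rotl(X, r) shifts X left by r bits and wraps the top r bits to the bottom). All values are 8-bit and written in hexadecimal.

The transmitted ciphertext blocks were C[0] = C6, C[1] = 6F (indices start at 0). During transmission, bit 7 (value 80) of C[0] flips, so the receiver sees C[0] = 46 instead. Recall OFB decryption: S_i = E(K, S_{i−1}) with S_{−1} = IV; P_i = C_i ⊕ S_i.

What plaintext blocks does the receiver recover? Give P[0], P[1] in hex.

Only C[0] changed, to 46. In OFB, a change in C_i flips the same bit in P_i only; the keystream is unaffected. Decrypting the received ciphertext:
P[0]: S = E(K, 50) = E9; 46 ⊕ E9 = AF.
P[1]: S = E(K, E9) = 0F; 6F ⊕ 0F = 60.
Blocks that differ from the original plaintext: P[0].

P[0] = AF, P[1] = 60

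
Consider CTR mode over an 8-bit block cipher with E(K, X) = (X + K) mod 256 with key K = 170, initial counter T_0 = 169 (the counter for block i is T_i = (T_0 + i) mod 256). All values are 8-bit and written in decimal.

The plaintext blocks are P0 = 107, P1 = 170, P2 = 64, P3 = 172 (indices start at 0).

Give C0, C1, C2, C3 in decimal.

CTR encryption: S_i = E(K, T_i) where T_i is the counter for block i; C_i = P_i ⊕ S_i.
C0: T = 169, S = E(K, T) = 83; 107 ⊕ 83 = 56.
C1: T = 170, S = E(K, T) = 84; 170 ⊕ 84 = 254.
C2: T = 171, S = E(K, T) = 85; 64 ⊕ 85 = 21.
C3: T = 172, S = E(K, T) = 86; 172 ⊕ 86 = 250.

C0 = 56, C1 = 254, C2 = 21, C3 = 250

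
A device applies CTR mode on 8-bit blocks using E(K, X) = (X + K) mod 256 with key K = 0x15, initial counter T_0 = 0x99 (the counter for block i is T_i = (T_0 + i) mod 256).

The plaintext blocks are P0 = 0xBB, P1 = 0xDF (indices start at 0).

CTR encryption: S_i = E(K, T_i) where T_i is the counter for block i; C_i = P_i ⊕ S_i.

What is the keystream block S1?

C0: T = 0x99, S = E(K, T) = 0xAE; 0xBB ⊕ 0xAE = 0x15.
C1: T = 0x9A, S = E(K, T) = 0xAF; 0xDF ⊕ 0xAF = 0x70.
So S1 = 0xAF.

0xAF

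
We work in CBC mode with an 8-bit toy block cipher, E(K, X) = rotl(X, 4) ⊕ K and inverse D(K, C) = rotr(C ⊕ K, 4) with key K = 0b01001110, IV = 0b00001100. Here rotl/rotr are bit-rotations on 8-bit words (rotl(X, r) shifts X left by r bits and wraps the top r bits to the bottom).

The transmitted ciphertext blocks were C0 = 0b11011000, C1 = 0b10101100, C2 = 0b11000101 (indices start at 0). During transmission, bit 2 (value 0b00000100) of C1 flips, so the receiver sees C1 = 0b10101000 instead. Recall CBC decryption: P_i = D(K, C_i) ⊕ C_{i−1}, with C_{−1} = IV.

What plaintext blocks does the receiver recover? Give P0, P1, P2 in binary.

Only C1 changed, to 0b10101000. In CBC, a change in C_i garbles P_i and flips the same bit in P_{i+1}. Decrypting the received ciphertext:
P0: D(K, 0b11011000) = 0b01101001; 0b01101001 ⊕ 0b00001100 = 0b01100101.
P1: D(K, 0b10101000) = 0b01101110; 0b01101110 ⊕ 0b11011000 = 0b10110110.
P2: D(K, 0b11000101) = 0b10111000; 0b10111000 ⊕ 0b10101000 = 0b00010000.
Blocks that differ from the original plaintext: P1, P2.

P0 = 0b01100101, P1 = 0b10110110, P2 = 0b00010000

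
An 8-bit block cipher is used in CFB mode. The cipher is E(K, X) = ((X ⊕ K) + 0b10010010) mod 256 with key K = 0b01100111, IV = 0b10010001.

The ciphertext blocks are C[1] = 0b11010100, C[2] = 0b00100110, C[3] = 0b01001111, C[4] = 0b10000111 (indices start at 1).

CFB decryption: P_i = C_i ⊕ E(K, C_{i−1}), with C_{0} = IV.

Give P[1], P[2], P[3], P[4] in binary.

P[1]: E(K, 0b10010001) = 0b10001000; 0b11010100 ⊕ 0b10001000 = 0b01011100.
P[2]: E(K, 0b11010100) = 0b01000101; 0b00100110 ⊕ 0b01000101 = 0b01100011.
P[3]: E(K, 0b00100110) = 0b11010011; 0b01001111 ⊕ 0b11010011 = 0b10011100.
P[4]: E(K, 0b01001111) = 0b10111010; 0b10000111 ⊕ 0b10111010 = 0b00111101.

P[1] = 0b01011100, P[2] = 0b01100011, P[3] = 0b10011100, P[4] = 0b00111101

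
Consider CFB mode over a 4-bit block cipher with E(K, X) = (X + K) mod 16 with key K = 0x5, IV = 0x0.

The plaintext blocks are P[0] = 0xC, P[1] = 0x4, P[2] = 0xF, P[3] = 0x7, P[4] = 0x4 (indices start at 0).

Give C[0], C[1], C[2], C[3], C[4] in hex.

CFB encryption: C_i = P_i ⊕ E(K, C_{i−1}), with C_{−1} = IV.
C[0]: E(K, 0x0) = 0x5; 0xC ⊕ 0x5 = 0x9.
C[1]: E(K, 0x9) = 0xE; 0x4 ⊕ 0xE = 0xA.
C[2]: E(K, 0xA) = 0xF; 0xF ⊕ 0xF = 0x0.
C[3]: E(K, 0x0) = 0x5; 0x7 ⊕ 0x5 = 0x2.
C[4]: E(K, 0x2) = 0x7; 0x4 ⊕ 0x7 = 0x3.

C[0] = 0x9, C[1] = 0xA, C[2] = 0x0, C[3] = 0x2, C[4] = 0x3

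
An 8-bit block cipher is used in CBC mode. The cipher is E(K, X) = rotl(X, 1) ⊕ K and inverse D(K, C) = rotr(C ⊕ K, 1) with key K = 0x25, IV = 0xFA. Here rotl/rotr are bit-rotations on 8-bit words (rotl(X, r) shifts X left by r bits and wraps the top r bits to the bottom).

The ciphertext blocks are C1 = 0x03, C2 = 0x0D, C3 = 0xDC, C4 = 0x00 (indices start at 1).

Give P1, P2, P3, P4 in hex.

CBC decryption: P_i = D(K, C_i) ⊕ C_{i−1}, with C_{0} = IV.
P1: D(K, 0x03) = 0x13; 0x13 ⊕ 0xFA = 0xE9.
P2: D(K, 0x0D) = 0x14; 0x14 ⊕ 0x03 = 0x17.
P3: D(K, 0xDC) = 0xFC; 0xFC ⊕ 0x0D = 0xF1.
P4: D(K, 0x00) = 0x92; 0x92 ⊕ 0xDC = 0x4E.

P1 = 0xE9, P2 = 0x17, P3 = 0xF1, P4 = 0x4E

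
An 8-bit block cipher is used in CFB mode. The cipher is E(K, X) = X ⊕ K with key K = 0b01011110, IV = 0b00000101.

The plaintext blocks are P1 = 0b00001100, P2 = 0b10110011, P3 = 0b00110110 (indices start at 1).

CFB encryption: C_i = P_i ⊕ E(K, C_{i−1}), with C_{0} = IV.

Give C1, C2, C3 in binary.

C1: E(K, 0b00000101) = 0b01011011; 0b00001100 ⊕ 0b01011011 = 0b01010111.
C2: E(K, 0b01010111) = 0b00001001; 0b10110011 ⊕ 0b00001001 = 0b10111010.
C3: E(K, 0b10111010) = 0b11100100; 0b00110110 ⊕ 0b11100100 = 0b11010010.

C1 = 0b01010111, C2 = 0b10111010, C3 = 0b11010010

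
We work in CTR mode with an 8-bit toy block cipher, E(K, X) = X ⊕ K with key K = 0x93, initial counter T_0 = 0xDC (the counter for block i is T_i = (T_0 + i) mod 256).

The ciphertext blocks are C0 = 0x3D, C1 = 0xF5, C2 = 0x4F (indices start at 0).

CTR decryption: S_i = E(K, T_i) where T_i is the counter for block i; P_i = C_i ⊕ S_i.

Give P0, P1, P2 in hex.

P0 = 0x72, P1 = 0xBB, P2 = 0x02

P0: T = 0xDC, S = E(K, T) = 0x4F; 0x3D ⊕ 0x4F = 0x72.
P1: T = 0xDD, S = E(K, T) = 0x4E; 0xF5 ⊕ 0x4E = 0xBB.
P2: T = 0xDE, S = E(K, T) = 0x4D; 0x4F ⊕ 0x4D = 0x02.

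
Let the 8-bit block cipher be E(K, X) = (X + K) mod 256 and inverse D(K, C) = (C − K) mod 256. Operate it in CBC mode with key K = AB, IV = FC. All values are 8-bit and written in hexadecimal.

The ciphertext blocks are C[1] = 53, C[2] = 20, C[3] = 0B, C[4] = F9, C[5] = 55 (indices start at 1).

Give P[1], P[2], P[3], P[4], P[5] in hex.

P[1] = 54, P[2] = 26, P[3] = 40, P[4] = 45, P[5] = 53

CBC decryption: P_i = D(K, C_i) ⊕ C_{i−1}, with C_{0} = IV.
P[1]: D(K, 53) = A8; A8 ⊕ FC = 54.
P[2]: D(K, 20) = 75; 75 ⊕ 53 = 26.
P[3]: D(K, 0B) = 60; 60 ⊕ 20 = 40.
P[4]: D(K, F9) = 4E; 4E ⊕ 0B = 45.
P[5]: D(K, 55) = AA; AA ⊕ F9 = 53.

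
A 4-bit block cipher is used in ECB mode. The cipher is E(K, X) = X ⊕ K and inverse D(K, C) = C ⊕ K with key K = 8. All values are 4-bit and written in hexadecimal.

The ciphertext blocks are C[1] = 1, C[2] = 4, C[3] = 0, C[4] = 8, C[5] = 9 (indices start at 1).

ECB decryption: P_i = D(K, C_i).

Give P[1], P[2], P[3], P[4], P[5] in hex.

P[1]: D(K, 1) = 9.
P[2]: D(K, 4) = C.
P[3]: D(K, 0) = 8.
P[4]: D(K, 8) = 0.
P[5]: D(K, 9) = 1.

P[1] = 9, P[2] = C, P[3] = 8, P[4] = 0, P[5] = 1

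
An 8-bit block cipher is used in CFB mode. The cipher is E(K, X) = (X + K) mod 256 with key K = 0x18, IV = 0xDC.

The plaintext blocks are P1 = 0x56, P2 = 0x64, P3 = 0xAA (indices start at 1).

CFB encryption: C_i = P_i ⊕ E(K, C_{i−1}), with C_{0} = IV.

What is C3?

C3 = 0x5C

C1: E(K, 0xDC) = 0xF4; 0x56 ⊕ 0xF4 = 0xA2.
C2: E(K, 0xA2) = 0xBA; 0x64 ⊕ 0xBA = 0xDE.
C3: E(K, 0xDE) = 0xF6; 0xAA ⊕ 0xF6 = 0x5C.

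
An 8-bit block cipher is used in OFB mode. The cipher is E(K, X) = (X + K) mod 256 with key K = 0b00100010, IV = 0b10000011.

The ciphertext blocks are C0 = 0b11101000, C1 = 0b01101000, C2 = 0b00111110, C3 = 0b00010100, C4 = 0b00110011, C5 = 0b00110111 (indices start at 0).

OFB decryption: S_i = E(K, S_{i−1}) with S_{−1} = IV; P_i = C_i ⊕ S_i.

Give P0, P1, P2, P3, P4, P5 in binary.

P0: S = E(K, 0b10000011) = 0b10100101; 0b11101000 ⊕ 0b10100101 = 0b01001101.
P1: S = E(K, 0b10100101) = 0b11000111; 0b01101000 ⊕ 0b11000111 = 0b10101111.
P2: S = E(K, 0b11000111) = 0b11101001; 0b00111110 ⊕ 0b11101001 = 0b11010111.
P3: S = E(K, 0b11101001) = 0b00001011; 0b00010100 ⊕ 0b00001011 = 0b00011111.
P4: S = E(K, 0b00001011) = 0b00101101; 0b00110011 ⊕ 0b00101101 = 0b00011110.
P5: S = E(K, 0b00101101) = 0b01001111; 0b00110111 ⊕ 0b01001111 = 0b01111000.

P0 = 0b01001101, P1 = 0b10101111, P2 = 0b11010111, P3 = 0b00011111, P4 = 0b00011110, P5 = 0b01111000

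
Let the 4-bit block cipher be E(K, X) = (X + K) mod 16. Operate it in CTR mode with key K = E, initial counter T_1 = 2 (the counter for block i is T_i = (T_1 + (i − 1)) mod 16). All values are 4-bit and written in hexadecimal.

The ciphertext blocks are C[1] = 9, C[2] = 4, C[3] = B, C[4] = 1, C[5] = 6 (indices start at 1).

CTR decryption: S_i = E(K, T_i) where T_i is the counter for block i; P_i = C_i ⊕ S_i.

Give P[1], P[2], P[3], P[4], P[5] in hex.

P[1]: T = 2, S = E(K, T) = 0; 9 ⊕ 0 = 9.
P[2]: T = 3, S = E(K, T) = 1; 4 ⊕ 1 = 5.
P[3]: T = 4, S = E(K, T) = 2; B ⊕ 2 = 9.
P[4]: T = 5, S = E(K, T) = 3; 1 ⊕ 3 = 2.
P[5]: T = 6, S = E(K, T) = 4; 6 ⊕ 4 = 2.

P[1] = 9, P[2] = 5, P[3] = 9, P[4] = 2, P[5] = 2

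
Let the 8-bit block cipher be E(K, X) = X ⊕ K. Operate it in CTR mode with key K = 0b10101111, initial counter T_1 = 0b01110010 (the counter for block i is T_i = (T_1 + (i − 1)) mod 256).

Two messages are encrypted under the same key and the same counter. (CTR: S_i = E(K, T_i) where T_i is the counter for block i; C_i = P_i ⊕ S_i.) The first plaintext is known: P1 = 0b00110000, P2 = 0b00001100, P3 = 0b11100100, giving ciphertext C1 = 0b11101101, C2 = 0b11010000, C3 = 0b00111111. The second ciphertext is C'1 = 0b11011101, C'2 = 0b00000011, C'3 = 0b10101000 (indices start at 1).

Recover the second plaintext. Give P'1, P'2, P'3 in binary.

P'1 = 0b00000000, P'2 = 0b11011111, P'3 = 0b01110011

In CTR with a reused counter, both messages share the same keystream S_i, so C_i ⊕ C'_i = P_i ⊕ P'_i and thus P'_i = P_i ⊕ C_i ⊕ C'_i.
P'1: 0b00110000 ⊕ 0b11101101 ⊕ 0b11011101 = 0b00000000.
P'2: 0b00001100 ⊕ 0b11010000 ⊕ 0b00000011 = 0b11011111.
P'3: 0b11100100 ⊕ 0b00111111 ⊕ 0b10101000 = 0b01110011.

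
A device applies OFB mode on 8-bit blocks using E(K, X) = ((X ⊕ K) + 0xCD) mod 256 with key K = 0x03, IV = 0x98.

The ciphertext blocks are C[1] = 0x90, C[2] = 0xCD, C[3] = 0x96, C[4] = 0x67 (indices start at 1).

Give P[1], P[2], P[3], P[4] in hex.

OFB decryption: S_i = E(K, S_{i−1}) with S_{0} = IV; P_i = C_i ⊕ S_i.
P[1]: S = E(K, 0x98) = 0x68; 0x90 ⊕ 0x68 = 0xF8.
P[2]: S = E(K, 0x68) = 0x38; 0xCD ⊕ 0x38 = 0xF5.
P[3]: S = E(K, 0x38) = 0x08; 0x96 ⊕ 0x08 = 0x9E.
P[4]: S = E(K, 0x08) = 0xD8; 0x67 ⊕ 0xD8 = 0xBF.

P[1] = 0xF8, P[2] = 0xF5, P[3] = 0x9E, P[4] = 0xBF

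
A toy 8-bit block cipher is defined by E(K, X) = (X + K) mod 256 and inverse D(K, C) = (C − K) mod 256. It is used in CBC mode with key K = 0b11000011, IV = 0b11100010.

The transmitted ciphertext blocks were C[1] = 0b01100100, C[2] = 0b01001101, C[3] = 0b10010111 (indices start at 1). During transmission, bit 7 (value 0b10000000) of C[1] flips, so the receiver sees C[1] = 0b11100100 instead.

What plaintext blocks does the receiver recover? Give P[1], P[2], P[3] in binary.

P[1] = 0b11000011, P[2] = 0b01101110, P[3] = 0b10011001

CBC decryption: P_i = D(K, C_i) ⊕ C_{i−1}, with C_{0} = IV.
Only C[1] changed, to 0b11100100. In CBC, a change in C_i garbles P_i and flips the same bit in P_{i+1}. Decrypting the received ciphertext:
P[1]: D(K, 0b11100100) = 0b00100001; 0b00100001 ⊕ 0b11100010 = 0b11000011.
P[2]: D(K, 0b01001101) = 0b10001010; 0b10001010 ⊕ 0b11100100 = 0b01101110.
P[3]: D(K, 0b10010111) = 0b11010100; 0b11010100 ⊕ 0b01001101 = 0b10011001.
Blocks that differ from the original plaintext: P[1], P[2].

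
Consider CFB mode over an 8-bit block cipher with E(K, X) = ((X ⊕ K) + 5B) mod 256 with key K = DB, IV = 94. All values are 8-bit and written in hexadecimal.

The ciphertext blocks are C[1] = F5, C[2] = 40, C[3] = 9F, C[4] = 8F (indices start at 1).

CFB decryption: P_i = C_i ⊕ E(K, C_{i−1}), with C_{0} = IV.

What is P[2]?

P[2] = C9

P[2]: E(K, F5) = 89; 40 ⊕ 89 = C9.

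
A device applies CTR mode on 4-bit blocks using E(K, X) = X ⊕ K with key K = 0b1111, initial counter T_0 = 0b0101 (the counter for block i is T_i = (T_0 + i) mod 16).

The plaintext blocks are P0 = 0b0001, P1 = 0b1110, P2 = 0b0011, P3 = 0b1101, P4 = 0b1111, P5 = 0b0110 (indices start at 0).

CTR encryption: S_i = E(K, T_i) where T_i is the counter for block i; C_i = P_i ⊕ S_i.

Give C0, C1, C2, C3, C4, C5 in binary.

C0 = 0b1011, C1 = 0b0111, C2 = 0b1011, C3 = 0b1010, C4 = 0b1001, C5 = 0b0011

C0: T = 0b0101, S = E(K, T) = 0b1010; 0b0001 ⊕ 0b1010 = 0b1011.
C1: T = 0b0110, S = E(K, T) = 0b1001; 0b1110 ⊕ 0b1001 = 0b0111.
C2: T = 0b0111, S = E(K, T) = 0b1000; 0b0011 ⊕ 0b1000 = 0b1011.
C3: T = 0b1000, S = E(K, T) = 0b0111; 0b1101 ⊕ 0b0111 = 0b1010.
C4: T = 0b1001, S = E(K, T) = 0b0110; 0b1111 ⊕ 0b0110 = 0b1001.
C5: T = 0b1010, S = E(K, T) = 0b0101; 0b0110 ⊕ 0b0101 = 0b0011.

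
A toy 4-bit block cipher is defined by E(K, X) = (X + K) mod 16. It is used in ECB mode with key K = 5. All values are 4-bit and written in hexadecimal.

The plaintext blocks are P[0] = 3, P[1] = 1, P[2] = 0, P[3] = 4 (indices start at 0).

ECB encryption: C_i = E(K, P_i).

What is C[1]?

C[1]: E(K, 1) = 6.

C[1] = 6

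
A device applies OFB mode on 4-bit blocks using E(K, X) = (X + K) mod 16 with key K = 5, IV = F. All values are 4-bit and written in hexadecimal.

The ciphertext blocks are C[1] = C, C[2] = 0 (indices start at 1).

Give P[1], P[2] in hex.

OFB decryption: S_i = E(K, S_{i−1}) with S_{0} = IV; P_i = C_i ⊕ S_i.
P[1]: S = E(K, F) = 4; C ⊕ 4 = 8.
P[2]: S = E(K, 4) = 9; 0 ⊕ 9 = 9.

P[1] = 8, P[2] = 9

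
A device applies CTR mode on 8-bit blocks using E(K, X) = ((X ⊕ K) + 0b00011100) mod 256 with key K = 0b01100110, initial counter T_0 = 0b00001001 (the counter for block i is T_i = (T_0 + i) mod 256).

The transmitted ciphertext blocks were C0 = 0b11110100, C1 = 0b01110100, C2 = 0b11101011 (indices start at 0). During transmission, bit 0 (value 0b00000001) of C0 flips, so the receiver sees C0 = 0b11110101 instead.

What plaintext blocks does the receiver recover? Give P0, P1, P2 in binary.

P0 = 0b01111110, P1 = 0b11111100, P2 = 0b01100010

CTR decryption: S_i = E(K, T_i) where T_i is the counter for block i; P_i = C_i ⊕ S_i.
Only C0 changed, to 0b11110101. In CTR, a change in C_i flips the same bit in P_i only; the keystream is unaffected. Decrypting the received ciphertext:
P0: T = 0b00001001, S = E(K, T) = 0b10001011; 0b11110101 ⊕ 0b10001011 = 0b01111110.
P1: T = 0b00001010, S = E(K, T) = 0b10001000; 0b01110100 ⊕ 0b10001000 = 0b11111100.
P2: T = 0b00001011, S = E(K, T) = 0b10001001; 0b11101011 ⊕ 0b10001001 = 0b01100010.
Blocks that differ from the original plaintext: P0.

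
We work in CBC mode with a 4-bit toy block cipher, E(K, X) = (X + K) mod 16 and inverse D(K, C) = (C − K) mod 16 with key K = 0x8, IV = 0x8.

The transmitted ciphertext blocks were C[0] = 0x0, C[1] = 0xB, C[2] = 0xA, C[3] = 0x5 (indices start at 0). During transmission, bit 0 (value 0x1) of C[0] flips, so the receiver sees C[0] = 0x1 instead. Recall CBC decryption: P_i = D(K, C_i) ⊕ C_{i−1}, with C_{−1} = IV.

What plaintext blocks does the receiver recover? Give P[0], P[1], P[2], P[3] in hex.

P[0] = 0x1, P[1] = 0x2, P[2] = 0x9, P[3] = 0x7

Only C[0] changed, to 0x1. In CBC, a change in C_i garbles P_i and flips the same bit in P_{i+1}. Decrypting the received ciphertext:
P[0]: D(K, 0x1) = 0x9; 0x9 ⊕ 0x8 = 0x1.
P[1]: D(K, 0xB) = 0x3; 0x3 ⊕ 0x1 = 0x2.
P[2]: D(K, 0xA) = 0x2; 0x2 ⊕ 0xB = 0x9.
P[3]: D(K, 0x5) = 0xD; 0xD ⊕ 0xA = 0x7.
Blocks that differ from the original plaintext: P[0], P[1].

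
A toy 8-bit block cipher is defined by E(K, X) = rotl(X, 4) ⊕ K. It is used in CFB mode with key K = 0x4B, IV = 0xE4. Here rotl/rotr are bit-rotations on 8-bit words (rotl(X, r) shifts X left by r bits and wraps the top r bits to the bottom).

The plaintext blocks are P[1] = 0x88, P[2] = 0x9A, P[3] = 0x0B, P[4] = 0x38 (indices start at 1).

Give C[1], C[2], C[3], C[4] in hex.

CFB encryption: C_i = P_i ⊕ E(K, C_{i−1}), with C_{0} = IV.
C[1]: E(K, 0xE4) = 0x05; 0x88 ⊕ 0x05 = 0x8D.
C[2]: E(K, 0x8D) = 0x93; 0x9A ⊕ 0x93 = 0x09.
C[3]: E(K, 0x09) = 0xDB; 0x0B ⊕ 0xDB = 0xD0.
C[4]: E(K, 0xD0) = 0x46; 0x38 ⊕ 0x46 = 0x7E.

C[1] = 0x8D, C[2] = 0x09, C[3] = 0xD0, C[4] = 0x7E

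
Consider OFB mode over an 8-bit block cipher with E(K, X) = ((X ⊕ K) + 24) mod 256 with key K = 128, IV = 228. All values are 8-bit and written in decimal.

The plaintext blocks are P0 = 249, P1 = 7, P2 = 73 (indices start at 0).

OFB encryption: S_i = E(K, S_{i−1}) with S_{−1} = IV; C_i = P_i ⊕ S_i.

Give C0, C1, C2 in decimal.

C0: S = E(K, 228) = 124; 249 ⊕ 124 = 133.
C1: S = E(K, 124) = 20; 7 ⊕ 20 = 19.
C2: S = E(K, 20) = 172; 73 ⊕ 172 = 229.

C0 = 133, C1 = 19, C2 = 229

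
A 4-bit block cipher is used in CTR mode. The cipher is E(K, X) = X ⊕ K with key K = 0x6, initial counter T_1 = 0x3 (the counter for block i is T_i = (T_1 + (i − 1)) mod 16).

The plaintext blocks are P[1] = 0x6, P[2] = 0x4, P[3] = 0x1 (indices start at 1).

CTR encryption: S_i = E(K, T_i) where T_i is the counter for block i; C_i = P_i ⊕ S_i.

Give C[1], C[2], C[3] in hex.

C[1]: T = 0x3, S = E(K, T) = 0x5; 0x6 ⊕ 0x5 = 0x3.
C[2]: T = 0x4, S = E(K, T) = 0x2; 0x4 ⊕ 0x2 = 0x6.
C[3]: T = 0x5, S = E(K, T) = 0x3; 0x1 ⊕ 0x3 = 0x2.

C[1] = 0x3, C[2] = 0x6, C[3] = 0x2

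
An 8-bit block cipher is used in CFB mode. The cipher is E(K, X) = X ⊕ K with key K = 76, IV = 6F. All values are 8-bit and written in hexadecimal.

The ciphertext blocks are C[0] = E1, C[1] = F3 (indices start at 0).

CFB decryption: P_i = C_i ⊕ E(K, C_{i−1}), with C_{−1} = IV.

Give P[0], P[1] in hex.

P[0]: E(K, 6F) = 19; E1 ⊕ 19 = F8.
P[1]: E(K, E1) = 97; F3 ⊕ 97 = 64.

P[0] = F8, P[1] = 64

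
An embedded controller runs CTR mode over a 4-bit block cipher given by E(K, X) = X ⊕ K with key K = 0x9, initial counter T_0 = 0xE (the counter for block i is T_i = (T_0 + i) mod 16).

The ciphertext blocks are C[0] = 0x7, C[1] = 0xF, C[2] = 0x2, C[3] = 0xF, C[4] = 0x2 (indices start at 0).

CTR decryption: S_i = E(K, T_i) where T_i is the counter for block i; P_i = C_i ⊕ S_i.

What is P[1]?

P[1] = 0x9

P[1]: T = 0xF, S = E(K, T) = 0x6; 0xF ⊕ 0x6 = 0x9.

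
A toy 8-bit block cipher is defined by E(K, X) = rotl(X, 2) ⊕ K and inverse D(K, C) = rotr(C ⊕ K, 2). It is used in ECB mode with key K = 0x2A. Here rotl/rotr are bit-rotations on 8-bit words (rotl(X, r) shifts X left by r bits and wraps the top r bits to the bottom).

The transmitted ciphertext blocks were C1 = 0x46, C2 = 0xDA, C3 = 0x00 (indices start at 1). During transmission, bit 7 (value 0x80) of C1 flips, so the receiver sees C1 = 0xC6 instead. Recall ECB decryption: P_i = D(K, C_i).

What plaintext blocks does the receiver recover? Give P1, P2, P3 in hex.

Only C1 changed, to 0xC6. In ECB, a change in C_i affects only P_i. Decrypting the received ciphertext:
P1: D(K, 0xC6) = 0x3B.
P2: D(K, 0xDA) = 0x3C.
P3: D(K, 0x00) = 0x8A.
Blocks that differ from the original plaintext: P1.

P1 = 0x3B, P2 = 0x3C, P3 = 0x8A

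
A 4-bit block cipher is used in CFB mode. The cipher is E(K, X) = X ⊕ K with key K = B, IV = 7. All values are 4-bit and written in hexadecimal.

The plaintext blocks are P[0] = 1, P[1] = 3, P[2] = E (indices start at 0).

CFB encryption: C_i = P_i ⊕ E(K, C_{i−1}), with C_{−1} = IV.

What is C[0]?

C[0]: E(K, 7) = C; 1 ⊕ C = D.

C[0] = D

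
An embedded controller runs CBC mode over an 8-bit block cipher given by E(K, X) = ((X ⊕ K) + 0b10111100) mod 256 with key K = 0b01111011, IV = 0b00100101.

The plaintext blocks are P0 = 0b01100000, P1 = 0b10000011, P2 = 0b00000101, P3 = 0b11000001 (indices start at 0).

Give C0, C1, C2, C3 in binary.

C0 = 0b11111010, C1 = 0b10111110, C2 = 0b01111100, C3 = 0b10000010

CBC encryption: C_i = E(K, P_i ⊕ C_{i−1}), with C_{−1} = IV.
C0: P0 ⊕ 0b00100101 = 0b01000101; E(K, 0b01000101) = 0b11111010.
C1: P1 ⊕ 0b11111010 = 0b01111001; E(K, 0b01111001) = 0b10111110.
C2: P2 ⊕ 0b10111110 = 0b10111011; E(K, 0b10111011) = 0b01111100.
C3: P3 ⊕ 0b01111100 = 0b10111101; E(K, 0b10111101) = 0b10000010.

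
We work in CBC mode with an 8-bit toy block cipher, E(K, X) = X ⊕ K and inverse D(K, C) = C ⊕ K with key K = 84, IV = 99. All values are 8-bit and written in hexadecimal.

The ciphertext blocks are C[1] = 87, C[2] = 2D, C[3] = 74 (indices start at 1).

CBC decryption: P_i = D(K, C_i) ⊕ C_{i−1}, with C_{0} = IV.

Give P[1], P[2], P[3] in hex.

P[1] = 9A, P[2] = 2E, P[3] = DD

P[1]: D(K, 87) = 03; 03 ⊕ 99 = 9A.
P[2]: D(K, 2D) = A9; A9 ⊕ 87 = 2E.
P[3]: D(K, 74) = F0; F0 ⊕ 2D = DD.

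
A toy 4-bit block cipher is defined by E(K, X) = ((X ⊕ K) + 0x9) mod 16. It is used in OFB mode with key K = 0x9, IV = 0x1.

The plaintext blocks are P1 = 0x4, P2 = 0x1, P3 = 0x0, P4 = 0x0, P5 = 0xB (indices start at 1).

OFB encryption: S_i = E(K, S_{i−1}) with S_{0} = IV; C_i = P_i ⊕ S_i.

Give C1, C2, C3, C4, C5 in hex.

C1: S = E(K, 0x1) = 0x1; 0x4 ⊕ 0x1 = 0x5.
C2: S = E(K, 0x1) = 0x1; 0x1 ⊕ 0x1 = 0x0.
C3: S = E(K, 0x1) = 0x1; 0x0 ⊕ 0x1 = 0x1.
C4: S = E(K, 0x1) = 0x1; 0x0 ⊕ 0x1 = 0x1.
C5: S = E(K, 0x1) = 0x1; 0xB ⊕ 0x1 = 0xA.

C1 = 0x5, C2 = 0x0, C3 = 0x1, C4 = 0x1, C5 = 0xA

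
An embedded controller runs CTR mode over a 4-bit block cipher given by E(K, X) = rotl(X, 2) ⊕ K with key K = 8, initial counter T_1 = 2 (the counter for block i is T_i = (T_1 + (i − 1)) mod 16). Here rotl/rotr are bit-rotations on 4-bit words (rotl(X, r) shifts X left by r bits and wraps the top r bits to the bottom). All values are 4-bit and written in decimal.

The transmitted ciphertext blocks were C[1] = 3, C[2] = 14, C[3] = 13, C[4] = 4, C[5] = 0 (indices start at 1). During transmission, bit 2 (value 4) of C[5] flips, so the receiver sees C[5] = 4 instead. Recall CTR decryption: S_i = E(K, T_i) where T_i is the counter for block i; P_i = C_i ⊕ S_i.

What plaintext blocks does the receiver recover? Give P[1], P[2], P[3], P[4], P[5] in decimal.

P[1] = 3, P[2] = 10, P[3] = 4, P[4] = 9, P[5] = 5

Only C[5] changed, to 4. In CTR, a change in C_i flips the same bit in P_i only; the keystream is unaffected. Decrypting the received ciphertext:
P[1]: T = 2, S = E(K, T) = 0; 3 ⊕ 0 = 3.
P[2]: T = 3, S = E(K, T) = 4; 14 ⊕ 4 = 10.
P[3]: T = 4, S = E(K, T) = 9; 13 ⊕ 9 = 4.
P[4]: T = 5, S = E(K, T) = 13; 4 ⊕ 13 = 9.
P[5]: T = 6, S = E(K, T) = 1; 4 ⊕ 1 = 5.
Blocks that differ from the original plaintext: P[5].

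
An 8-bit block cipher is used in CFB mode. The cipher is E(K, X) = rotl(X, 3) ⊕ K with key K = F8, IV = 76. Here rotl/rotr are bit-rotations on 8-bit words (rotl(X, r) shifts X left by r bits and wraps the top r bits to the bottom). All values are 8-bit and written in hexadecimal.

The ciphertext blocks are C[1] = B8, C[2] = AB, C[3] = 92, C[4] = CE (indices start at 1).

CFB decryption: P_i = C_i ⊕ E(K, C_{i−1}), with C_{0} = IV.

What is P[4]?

P[4]: E(K, 92) = 6C; CE ⊕ 6C = A2.

P[4] = A2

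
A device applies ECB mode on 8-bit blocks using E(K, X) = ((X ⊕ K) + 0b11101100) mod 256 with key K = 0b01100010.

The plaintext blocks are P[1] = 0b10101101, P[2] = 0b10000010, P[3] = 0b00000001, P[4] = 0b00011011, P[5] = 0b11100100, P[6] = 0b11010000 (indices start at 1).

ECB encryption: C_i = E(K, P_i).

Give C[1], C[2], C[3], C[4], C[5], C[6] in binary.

C[1] = 0b10111011, C[2] = 0b11001100, C[3] = 0b01001111, C[4] = 0b01100101, C[5] = 0b01110010, C[6] = 0b10011110

C[1]: E(K, 0b10101101) = 0b10111011.
C[2]: E(K, 0b10000010) = 0b11001100.
C[3]: E(K, 0b00000001) = 0b01001111.
C[4]: E(K, 0b00011011) = 0b01100101.
C[5]: E(K, 0b11100100) = 0b01110010.
C[6]: E(K, 0b11010000) = 0b10011110.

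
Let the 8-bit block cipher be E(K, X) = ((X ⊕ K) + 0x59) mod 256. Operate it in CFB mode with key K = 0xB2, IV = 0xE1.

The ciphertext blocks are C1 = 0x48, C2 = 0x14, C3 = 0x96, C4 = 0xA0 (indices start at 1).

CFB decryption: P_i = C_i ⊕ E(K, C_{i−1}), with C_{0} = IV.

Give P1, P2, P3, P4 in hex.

P1: E(K, 0xE1) = 0xAC; 0x48 ⊕ 0xAC = 0xE4.
P2: E(K, 0x48) = 0x53; 0x14 ⊕ 0x53 = 0x47.
P3: E(K, 0x14) = 0xFF; 0x96 ⊕ 0xFF = 0x69.
P4: E(K, 0x96) = 0x7D; 0xA0 ⊕ 0x7D = 0xDD.

P1 = 0xE4, P2 = 0x47, P3 = 0x69, P4 = 0xDD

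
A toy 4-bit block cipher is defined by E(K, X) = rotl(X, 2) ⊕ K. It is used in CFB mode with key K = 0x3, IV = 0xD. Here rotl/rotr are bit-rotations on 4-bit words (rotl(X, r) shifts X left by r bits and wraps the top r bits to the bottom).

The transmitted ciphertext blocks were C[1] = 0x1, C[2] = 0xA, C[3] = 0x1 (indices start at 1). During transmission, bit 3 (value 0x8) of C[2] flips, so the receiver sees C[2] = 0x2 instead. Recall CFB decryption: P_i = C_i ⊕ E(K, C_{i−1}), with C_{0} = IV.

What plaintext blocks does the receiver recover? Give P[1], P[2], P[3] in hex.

P[1] = 0x5, P[2] = 0x5, P[3] = 0xA

Only C[2] changed, to 0x2. In CFB, a change in C_i flips the same bit in P_i and garbles P_{i+1}. Decrypting the received ciphertext:
P[1]: E(K, 0xD) = 0x4; 0x1 ⊕ 0x4 = 0x5.
P[2]: E(K, 0x1) = 0x7; 0x2 ⊕ 0x7 = 0x5.
P[3]: E(K, 0x2) = 0xB; 0x1 ⊕ 0xB = 0xA.
Blocks that differ from the original plaintext: P[2], P[3].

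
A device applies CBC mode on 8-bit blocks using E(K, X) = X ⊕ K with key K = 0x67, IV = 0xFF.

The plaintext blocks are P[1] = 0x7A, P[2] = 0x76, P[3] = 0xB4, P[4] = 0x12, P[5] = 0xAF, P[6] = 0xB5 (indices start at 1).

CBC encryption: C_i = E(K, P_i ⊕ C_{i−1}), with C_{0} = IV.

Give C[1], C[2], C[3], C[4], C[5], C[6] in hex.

C[1]: P[1] ⊕ 0xFF = 0x85; E(K, 0x85) = 0xE2.
C[2]: P[2] ⊕ 0xE2 = 0x94; E(K, 0x94) = 0xF3.
C[3]: P[3] ⊕ 0xF3 = 0x47; E(K, 0x47) = 0x20.
C[4]: P[4] ⊕ 0x20 = 0x32; E(K, 0x32) = 0x55.
C[5]: P[5] ⊕ 0x55 = 0xFA; E(K, 0xFA) = 0x9D.
C[6]: P[6] ⊕ 0x9D = 0x28; E(K, 0x28) = 0x4F.

C[1] = 0xE2, C[2] = 0xF3, C[3] = 0x20, C[4] = 0x55, C[5] = 0x9D, C[6] = 0x4F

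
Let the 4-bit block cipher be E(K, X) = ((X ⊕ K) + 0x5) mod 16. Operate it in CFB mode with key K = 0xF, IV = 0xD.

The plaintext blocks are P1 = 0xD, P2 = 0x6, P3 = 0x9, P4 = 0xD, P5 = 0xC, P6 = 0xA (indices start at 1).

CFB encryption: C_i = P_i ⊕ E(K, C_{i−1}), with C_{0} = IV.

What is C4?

C1: E(K, 0xD) = 0x7; 0xD ⊕ 0x7 = 0xA.
C2: E(K, 0xA) = 0xA; 0x6 ⊕ 0xA = 0xC.
C3: E(K, 0xC) = 0x8; 0x9 ⊕ 0x8 = 0x1.
C4: E(K, 0x1) = 0x3; 0xD ⊕ 0x3 = 0xE.

C4 = 0xE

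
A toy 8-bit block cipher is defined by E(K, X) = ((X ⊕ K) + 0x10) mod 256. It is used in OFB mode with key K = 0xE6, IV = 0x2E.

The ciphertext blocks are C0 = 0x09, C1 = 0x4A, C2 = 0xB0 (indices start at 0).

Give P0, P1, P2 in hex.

OFB decryption: S_i = E(K, S_{i−1}) with S_{−1} = IV; P_i = C_i ⊕ S_i.
P0: S = E(K, 0x2E) = 0xD8; 0x09 ⊕ 0xD8 = 0xD1.
P1: S = E(K, 0xD8) = 0x4E; 0x4A ⊕ 0x4E = 0x04.
P2: S = E(K, 0x4E) = 0xB8; 0xB0 ⊕ 0xB8 = 0x08.

P0 = 0xD1, P1 = 0x04, P2 = 0x08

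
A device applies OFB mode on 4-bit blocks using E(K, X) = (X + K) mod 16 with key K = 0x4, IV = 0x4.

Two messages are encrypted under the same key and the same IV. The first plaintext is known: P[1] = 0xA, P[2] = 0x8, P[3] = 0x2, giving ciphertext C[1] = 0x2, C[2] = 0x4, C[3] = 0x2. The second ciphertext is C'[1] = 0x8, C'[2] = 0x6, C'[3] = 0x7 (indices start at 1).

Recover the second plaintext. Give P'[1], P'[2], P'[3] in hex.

In OFB with a reused IV, both messages share the same keystream S_i, so C_i ⊕ C'_i = P_i ⊕ P'_i and thus P'_i = P_i ⊕ C_i ⊕ C'_i.
P'[1]: 0xA ⊕ 0x2 ⊕ 0x8 = 0x0.
P'[2]: 0x8 ⊕ 0x4 ⊕ 0x6 = 0xA.
P'[3]: 0x2 ⊕ 0x2 ⊕ 0x7 = 0x7.

P'[1] = 0x0, P'[2] = 0xA, P'[3] = 0x7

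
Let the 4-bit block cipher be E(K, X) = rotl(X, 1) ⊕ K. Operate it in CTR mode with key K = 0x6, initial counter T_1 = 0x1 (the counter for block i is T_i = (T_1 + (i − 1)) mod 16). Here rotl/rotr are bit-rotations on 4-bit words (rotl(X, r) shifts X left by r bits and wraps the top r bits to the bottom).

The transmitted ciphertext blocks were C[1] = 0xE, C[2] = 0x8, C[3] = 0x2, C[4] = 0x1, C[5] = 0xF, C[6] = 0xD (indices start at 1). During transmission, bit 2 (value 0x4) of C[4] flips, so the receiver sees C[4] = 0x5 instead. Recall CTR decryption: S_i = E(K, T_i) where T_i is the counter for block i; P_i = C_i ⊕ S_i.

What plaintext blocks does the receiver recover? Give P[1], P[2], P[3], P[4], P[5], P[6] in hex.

P[1] = 0xA, P[2] = 0xA, P[3] = 0x2, P[4] = 0xB, P[5] = 0x3, P[6] = 0x7

Only C[4] changed, to 0x5. In CTR, a change in C_i flips the same bit in P_i only; the keystream is unaffected. Decrypting the received ciphertext:
P[1]: T = 0x1, S = E(K, T) = 0x4; 0xE ⊕ 0x4 = 0xA.
P[2]: T = 0x2, S = E(K, T) = 0x2; 0x8 ⊕ 0x2 = 0xA.
P[3]: T = 0x3, S = E(K, T) = 0x0; 0x2 ⊕ 0x0 = 0x2.
P[4]: T = 0x4, S = E(K, T) = 0xE; 0x5 ⊕ 0xE = 0xB.
P[5]: T = 0x5, S = E(K, T) = 0xC; 0xF ⊕ 0xC = 0x3.
P[6]: T = 0x6, S = E(K, T) = 0xA; 0xD ⊕ 0xA = 0x7.
Blocks that differ from the original plaintext: P[4].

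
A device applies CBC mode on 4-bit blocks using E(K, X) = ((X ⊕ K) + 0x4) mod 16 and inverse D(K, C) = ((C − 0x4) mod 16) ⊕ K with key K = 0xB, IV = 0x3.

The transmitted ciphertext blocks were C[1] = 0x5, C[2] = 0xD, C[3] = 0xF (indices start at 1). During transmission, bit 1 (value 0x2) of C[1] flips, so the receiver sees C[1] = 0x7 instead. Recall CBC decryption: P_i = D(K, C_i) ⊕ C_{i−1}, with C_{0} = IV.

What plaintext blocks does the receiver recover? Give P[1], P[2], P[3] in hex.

P[1] = 0xB, P[2] = 0x5, P[3] = 0xD

Only C[1] changed, to 0x7. In CBC, a change in C_i garbles P_i and flips the same bit in P_{i+1}. Decrypting the received ciphertext:
P[1]: D(K, 0x7) = 0x8; 0x8 ⊕ 0x3 = 0xB.
P[2]: D(K, 0xD) = 0x2; 0x2 ⊕ 0x7 = 0x5.
P[3]: D(K, 0xF) = 0x0; 0x0 ⊕ 0xD = 0xD.
Blocks that differ from the original plaintext: P[1], P[2].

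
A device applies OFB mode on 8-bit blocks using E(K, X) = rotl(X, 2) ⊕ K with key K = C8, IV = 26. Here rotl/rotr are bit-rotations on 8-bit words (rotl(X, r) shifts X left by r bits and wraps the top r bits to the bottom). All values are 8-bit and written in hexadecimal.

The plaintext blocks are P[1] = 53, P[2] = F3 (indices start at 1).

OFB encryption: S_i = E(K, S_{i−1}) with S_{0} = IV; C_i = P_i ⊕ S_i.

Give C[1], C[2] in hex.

C[1]: S = E(K, 26) = 50; 53 ⊕ 50 = 03.
C[2]: S = E(K, 50) = 89; F3 ⊕ 89 = 7A.

C[1] = 03, C[2] = 7A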